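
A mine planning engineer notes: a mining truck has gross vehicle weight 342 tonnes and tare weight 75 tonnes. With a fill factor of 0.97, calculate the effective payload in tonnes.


Maximum payload = gross - tare
= 342 - 75 = 267 tonnes
Effective payload = max payload * fill factor
= 267 * 0.97
= 258.99 tonnes

258.99 tonnes


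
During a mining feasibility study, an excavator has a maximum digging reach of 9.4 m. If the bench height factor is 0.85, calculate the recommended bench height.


Bench height = reach * factor
= 9.4 * 0.85
= 7.99 m

7.99 m


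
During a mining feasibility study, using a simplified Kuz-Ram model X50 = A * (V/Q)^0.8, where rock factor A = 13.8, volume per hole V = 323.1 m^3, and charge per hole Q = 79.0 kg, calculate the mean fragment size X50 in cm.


Compute V/Q:
V/Q = 323.1 / 79.0 = 4.089873418
Raise to the power 0.8:
(V/Q)^0.8 = 4.089873418^0.8 = 3.085800843
Multiply by A:
X50 = 13.8 * 3.085800843
= 42.5841 cm

42.5841 cm


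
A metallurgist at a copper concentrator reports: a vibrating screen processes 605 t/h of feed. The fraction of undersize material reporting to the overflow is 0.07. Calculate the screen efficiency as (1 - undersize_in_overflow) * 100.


Screen efficiency = (1 - fraction of undersize in overflow) * 100
= (1 - 0.07) * 100
= 0.93 * 100
= 93.0%

93.0%


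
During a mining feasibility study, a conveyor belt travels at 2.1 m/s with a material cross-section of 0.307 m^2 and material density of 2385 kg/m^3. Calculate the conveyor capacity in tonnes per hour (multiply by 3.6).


Volumetric flow = speed * area
= 2.1 * 0.307 = 0.6447 m^3/s
Mass flow = volumetric * density
= 0.6447 * 2385 = 1537.6095 kg/s
Convert to t/h: multiply by 3.6
Capacity = 1537.6095 * 3.6
= 5535.3942 t/h

5535.3942 t/h


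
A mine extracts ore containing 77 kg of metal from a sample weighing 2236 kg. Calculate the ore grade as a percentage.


Ore grade = (metal mass / ore mass) * 100
= (77 / 2236) * 100
= 0.03443649374 * 100
= 3.4436%

3.4436%


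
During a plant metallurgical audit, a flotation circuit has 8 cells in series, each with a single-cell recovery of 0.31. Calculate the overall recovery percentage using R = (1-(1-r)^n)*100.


94.862%

Complement of single-cell recovery:
1 - r = 1 - 0.31 = 0.69
Raise to power n:
(1 - r)^8 = 0.69^8 = 0.05137983744
Overall recovery:
R = (1 - 0.05137983744) * 100
= 94.862%


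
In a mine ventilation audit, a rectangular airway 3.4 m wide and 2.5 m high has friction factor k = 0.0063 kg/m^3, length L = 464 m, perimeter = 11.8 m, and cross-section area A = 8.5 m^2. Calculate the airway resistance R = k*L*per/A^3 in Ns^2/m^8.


0.0562 Ns^2/m^8

Compute the numerator:
k * L * per = 0.0063 * 464 * 11.8
= 34.49376
Compute the denominator:
A^3 = 8.5^3 = 614.125
Resistance:
R = 34.49376 / 614.125
= 0.0562 Ns^2/m^8


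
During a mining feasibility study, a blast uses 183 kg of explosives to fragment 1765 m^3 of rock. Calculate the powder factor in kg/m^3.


0.1037 kg/m^3

Powder factor = explosive mass / rock volume
= 183 / 1765
= 0.1037 kg/m^3


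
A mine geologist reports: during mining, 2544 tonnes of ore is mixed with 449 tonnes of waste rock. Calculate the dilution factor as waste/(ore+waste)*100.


15.0017%

Total material = ore + waste
= 2544 + 449 = 2993 tonnes
Dilution = waste / total * 100
= 449 / 2993 * 100
= 0.1500167056 * 100
= 15.0017%


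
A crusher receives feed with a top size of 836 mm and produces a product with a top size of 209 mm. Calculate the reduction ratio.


4.0

Reduction ratio = feed size / product size
= 836 / 209
= 4.0


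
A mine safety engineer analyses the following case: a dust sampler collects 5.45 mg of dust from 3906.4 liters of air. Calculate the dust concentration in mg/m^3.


Convert liters to m^3: 1 m^3 = 1000 L
Concentration = mass / volume * 1000
= 5.45 / 3906.4 * 1000
= 0.001395146426 * 1000
= 1.3951 mg/m^3

1.3951 mg/m^3


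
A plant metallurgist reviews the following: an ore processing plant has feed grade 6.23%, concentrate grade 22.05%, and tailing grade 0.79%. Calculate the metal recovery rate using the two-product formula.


90.5641%

Using the two-product formula:
R = 100 * c * (f - t) / (f * (c - t))
Numerator = 100 * 22.05 * (6.23 - 0.79)
= 100 * 22.05 * 5.44
= 11995.2
Denominator = 6.23 * (22.05 - 0.79)
= 6.23 * 21.26
= 132.4498
R = 11995.2 / 132.4498
= 90.5641%


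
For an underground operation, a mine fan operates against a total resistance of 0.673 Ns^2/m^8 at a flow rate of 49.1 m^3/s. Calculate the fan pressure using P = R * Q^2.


1622.4751 Pa

Compute Q^2:
Q^2 = 49.1^2 = 2410.81
Compute pressure:
P = R * Q^2 = 0.673 * 2410.81
= 1622.4751 Pa


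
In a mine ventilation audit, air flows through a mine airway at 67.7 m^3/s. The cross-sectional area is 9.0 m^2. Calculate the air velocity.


Velocity = flow rate / cross-sectional area
= 67.7 / 9.0
= 7.5222 m/s

7.5222 m/s


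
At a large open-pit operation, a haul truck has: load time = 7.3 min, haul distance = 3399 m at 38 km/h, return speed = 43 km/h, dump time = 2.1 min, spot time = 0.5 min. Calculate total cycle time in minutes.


20.0096 min

Convert haul speed to m/min: 38 * 1000/60 = 633.3333333 m/min
Haul time = 3399 / 633.3333333 = 5.366842105 min
Convert return speed to m/min: 43 * 1000/60 = 716.6666667 m/min
Return time = 3399 / 716.6666667 = 4.742790698 min
Total cycle time:
= 7.3 + 5.366842105 + 2.1 + 4.742790698 + 0.5
= 20.0096 min


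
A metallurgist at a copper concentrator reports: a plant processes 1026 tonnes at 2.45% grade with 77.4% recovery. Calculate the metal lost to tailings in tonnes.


Total metal in feed:
= 1026 * 2.45 / 100 = 25.137 tonnes
Metal recovered:
= 25.137 * 77.4 / 100 = 19.456038 tonnes
Metal lost to tailings:
= 25.137 - 19.456038
= 5.681 tonnes

5.681 tonnes


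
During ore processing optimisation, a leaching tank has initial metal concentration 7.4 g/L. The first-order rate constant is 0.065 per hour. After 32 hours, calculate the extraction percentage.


87.507%

Compute the exponent:
-k * t = -0.065 * 32 = -2.08
Remaining concentration:
C = 7.4 * exp(-2.08)
= 7.4 * 0.1249302122
= 0.9244835703 g/L
Extracted = 7.4 - 0.9244835703 = 6.47551643 g/L
Extraction % = 6.47551643 / 7.4 * 100
= 87.507%


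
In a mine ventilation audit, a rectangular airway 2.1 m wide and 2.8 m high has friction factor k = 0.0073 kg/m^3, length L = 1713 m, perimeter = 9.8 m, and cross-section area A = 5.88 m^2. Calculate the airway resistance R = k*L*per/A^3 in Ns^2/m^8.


Compute the numerator:
k * L * per = 0.0073 * 1713 * 9.8
= 122.54802
Compute the denominator:
A^3 = 5.88^3 = 203.297472
Resistance:
R = 122.54802 / 203.297472
= 0.6028 Ns^2/m^8

0.6028 Ns^2/m^8


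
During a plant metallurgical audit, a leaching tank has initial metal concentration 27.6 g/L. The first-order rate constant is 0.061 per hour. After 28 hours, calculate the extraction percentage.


81.8772%

Compute the exponent:
-k * t = -0.061 * 28 = -1.708
Remaining concentration:
C = 27.6 * exp(-1.708)
= 27.6 * 0.1812278862
= 5.001889658 g/L
Extracted = 27.6 - 5.001889658 = 22.59811034 g/L
Extraction % = 22.59811034 / 27.6 * 100
= 81.8772%


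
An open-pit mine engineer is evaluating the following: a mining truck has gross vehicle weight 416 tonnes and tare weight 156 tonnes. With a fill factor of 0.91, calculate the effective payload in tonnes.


236.6 tonnes

Maximum payload = gross - tare
= 416 - 156 = 260 tonnes
Effective payload = max payload * fill factor
= 260 * 0.91
= 236.6 tonnes


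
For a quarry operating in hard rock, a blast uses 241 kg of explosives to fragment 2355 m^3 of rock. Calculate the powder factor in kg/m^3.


0.1023 kg/m^3

Powder factor = explosive mass / rock volume
= 241 / 2355
= 0.1023 kg/m^3


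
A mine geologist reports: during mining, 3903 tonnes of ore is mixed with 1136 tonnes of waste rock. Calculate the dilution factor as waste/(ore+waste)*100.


Total material = ore + waste
= 3903 + 1136 = 5039 tonnes
Dilution = waste / total * 100
= 1136 / 5039 * 100
= 0.2254415559 * 100
= 22.5442%

22.5442%


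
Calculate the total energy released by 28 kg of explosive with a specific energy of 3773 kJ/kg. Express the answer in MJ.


105.644 MJ

Energy = mass * specific_energy / 1000
= 28 * 3773 / 1000
= 105644 / 1000
= 105.644 MJ


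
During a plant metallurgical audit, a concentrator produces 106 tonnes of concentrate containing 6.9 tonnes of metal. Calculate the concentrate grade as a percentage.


6.5094%

Grade = (metal in concentrate / concentrate mass) * 100
= (6.9 / 106) * 100
= 0.06509433962 * 100
= 6.5094%


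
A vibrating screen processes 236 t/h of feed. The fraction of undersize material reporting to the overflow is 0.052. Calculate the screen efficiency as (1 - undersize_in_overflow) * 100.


Screen efficiency = (1 - fraction of undersize in overflow) * 100
= (1 - 0.052) * 100
= 0.948 * 100
= 94.8%

94.8%


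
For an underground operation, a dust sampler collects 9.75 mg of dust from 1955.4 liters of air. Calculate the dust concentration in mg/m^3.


Convert liters to m^3: 1 m^3 = 1000 L
Concentration = mass / volume * 1000
= 9.75 / 1955.4 * 1000
= 0.004986192083 * 1000
= 4.9862 mg/m^3

4.9862 mg/m^3


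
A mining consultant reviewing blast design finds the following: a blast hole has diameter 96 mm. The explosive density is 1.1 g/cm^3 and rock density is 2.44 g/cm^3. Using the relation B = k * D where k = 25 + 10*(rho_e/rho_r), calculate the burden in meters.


2.8328 m

First, compute k:
rho_e / rho_r = 1.1 / 2.44 = 0.4508196721
k = 25 + 10 * 0.4508196721 = 29.50819672
Then, compute burden:
B = k * D / 1000 = 29.50819672 * 96 / 1000
= 2832.786885 / 1000
= 2.8328 m


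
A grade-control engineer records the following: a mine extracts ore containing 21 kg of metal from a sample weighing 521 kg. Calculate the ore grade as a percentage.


Ore grade = (metal mass / ore mass) * 100
= (21 / 521) * 100
= 0.04030710173 * 100
= 4.0307%

4.0307%


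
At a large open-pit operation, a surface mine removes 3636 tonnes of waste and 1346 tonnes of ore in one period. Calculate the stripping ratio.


Stripping ratio = waste tonnage / ore tonnage
= 3636 / 1346
= 2.7013

2.7013


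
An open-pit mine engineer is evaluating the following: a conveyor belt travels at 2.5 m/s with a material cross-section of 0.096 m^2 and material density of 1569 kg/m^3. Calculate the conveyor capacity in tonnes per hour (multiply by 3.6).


1355.616 t/h

Volumetric flow = speed * area
= 2.5 * 0.096 = 0.24 m^3/s
Mass flow = volumetric * density
= 0.24 * 1569 = 376.56 kg/s
Convert to t/h: multiply by 3.6
Capacity = 376.56 * 3.6
= 1355.616 t/h


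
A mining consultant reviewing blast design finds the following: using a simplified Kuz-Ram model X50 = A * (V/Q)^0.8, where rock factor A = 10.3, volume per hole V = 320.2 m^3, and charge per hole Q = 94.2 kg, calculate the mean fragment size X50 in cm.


Compute V/Q:
V/Q = 320.2 / 94.2 = 3.399150743
Raise to the power 0.8:
(V/Q)^0.8 = 3.399150743^0.8 = 2.661315356
Multiply by A:
X50 = 10.3 * 2.661315356
= 27.4115 cm

27.4115 cm


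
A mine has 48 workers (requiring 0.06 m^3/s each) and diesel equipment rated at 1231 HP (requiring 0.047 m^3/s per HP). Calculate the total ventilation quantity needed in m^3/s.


Airflow for workers:
Q_people = 48 * 0.06 = 2.88 m^3/s
Airflow for diesel equipment:
Q_diesel = 1231 * 0.047 = 57.857 m^3/s
Total ventilation:
Q_total = 2.88 + 57.857
= 60.737 m^3/s

60.737 m^3/s


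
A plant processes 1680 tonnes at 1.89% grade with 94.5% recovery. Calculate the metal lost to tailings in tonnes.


Total metal in feed:
= 1680 * 1.89 / 100 = 31.752 tonnes
Metal recovered:
= 31.752 * 94.5 / 100 = 30.00564 tonnes
Metal lost to tailings:
= 31.752 - 30.00564
= 1.7464 tonnes

1.7464 tonnes


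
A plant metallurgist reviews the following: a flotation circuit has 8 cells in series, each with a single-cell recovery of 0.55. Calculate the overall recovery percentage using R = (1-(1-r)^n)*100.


99.8318%

Complement of single-cell recovery:
1 - r = 1 - 0.55 = 0.45
Raise to power n:
(1 - r)^8 = 0.45^8 = 0.001681512539
Overall recovery:
R = (1 - 0.001681512539) * 100
= 99.8318%


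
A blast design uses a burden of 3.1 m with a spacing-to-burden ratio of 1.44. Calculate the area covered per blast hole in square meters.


13.8384 m^2

First, find the spacing:
Spacing = burden * ratio = 3.1 * 1.44
= 4.464 m
Then, calculate the area:
Area = burden * spacing = 3.1 * 4.464
= 13.8384 m^2


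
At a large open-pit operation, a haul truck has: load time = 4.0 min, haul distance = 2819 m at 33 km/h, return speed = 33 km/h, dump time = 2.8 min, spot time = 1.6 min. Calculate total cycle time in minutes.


18.6509 min

Convert haul speed to m/min: 33 * 1000/60 = 550 m/min
Haul time = 2819 / 550 = 5.125454545 min
Convert return speed to m/min: 33 * 1000/60 = 550 m/min
Return time = 2819 / 550 = 5.125454545 min
Total cycle time:
= 4.0 + 5.125454545 + 2.8 + 5.125454545 + 1.6
= 18.6509 min


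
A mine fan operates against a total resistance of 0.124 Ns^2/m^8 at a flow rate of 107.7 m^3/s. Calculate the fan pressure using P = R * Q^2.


1438.312 Pa

Compute Q^2:
Q^2 = 107.7^2 = 11599.29
Compute pressure:
P = R * Q^2 = 0.124 * 11599.29
= 1438.312 Pa


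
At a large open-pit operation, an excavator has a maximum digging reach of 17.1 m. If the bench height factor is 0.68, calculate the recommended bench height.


11.628 m

Bench height = reach * factor
= 17.1 * 0.68
= 11.628 m


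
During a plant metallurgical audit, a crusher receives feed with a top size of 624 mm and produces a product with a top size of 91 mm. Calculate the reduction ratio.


Reduction ratio = feed size / product size
= 624 / 91
= 6.8571

6.8571


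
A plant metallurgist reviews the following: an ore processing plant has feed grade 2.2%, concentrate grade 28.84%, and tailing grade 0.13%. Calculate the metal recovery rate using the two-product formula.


Using the two-product formula:
R = 100 * c * (f - t) / (f * (c - t))
Numerator = 100 * 28.84 * (2.2 - 0.13)
= 100 * 28.84 * 2.07
= 5969.88
Denominator = 2.2 * (28.84 - 0.13)
= 2.2 * 28.71
= 63.162
R = 5969.88 / 63.162
= 94.517%

94.517%


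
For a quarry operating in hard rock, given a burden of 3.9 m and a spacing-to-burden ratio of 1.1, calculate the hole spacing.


4.29 m

Spacing = burden * ratio
= 3.9 * 1.1
= 4.29 m


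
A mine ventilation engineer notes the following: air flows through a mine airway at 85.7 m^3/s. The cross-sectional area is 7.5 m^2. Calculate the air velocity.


11.4267 m/s

Velocity = flow rate / cross-sectional area
= 85.7 / 7.5
= 11.4267 m/s


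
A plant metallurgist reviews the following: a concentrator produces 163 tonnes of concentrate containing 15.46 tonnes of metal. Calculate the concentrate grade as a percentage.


Grade = (metal in concentrate / concentrate mass) * 100
= (15.46 / 163) * 100
= 0.09484662577 * 100
= 9.4847%

9.4847%


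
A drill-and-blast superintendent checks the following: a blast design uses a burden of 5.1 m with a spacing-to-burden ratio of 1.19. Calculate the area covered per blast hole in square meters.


First, find the spacing:
Spacing = burden * ratio = 5.1 * 1.19
= 6.069 m
Then, calculate the area:
Area = burden * spacing = 5.1 * 6.069
= 30.9519 m^2

30.9519 m^2


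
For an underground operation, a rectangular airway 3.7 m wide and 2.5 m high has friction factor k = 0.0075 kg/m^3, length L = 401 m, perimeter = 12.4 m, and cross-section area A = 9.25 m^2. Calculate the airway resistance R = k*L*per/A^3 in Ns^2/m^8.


Compute the numerator:
k * L * per = 0.0075 * 401 * 12.4
= 37.293
Compute the denominator:
A^3 = 9.25^3 = 791.453125
Resistance:
R = 37.293 / 791.453125
= 0.0471 Ns^2/m^8

0.0471 Ns^2/m^8


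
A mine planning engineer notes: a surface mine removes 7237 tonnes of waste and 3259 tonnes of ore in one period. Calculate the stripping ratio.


2.2206

Stripping ratio = waste tonnage / ore tonnage
= 7237 / 3259
= 2.2206


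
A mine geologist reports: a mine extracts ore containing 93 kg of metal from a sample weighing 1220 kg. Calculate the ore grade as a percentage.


Ore grade = (metal mass / ore mass) * 100
= (93 / 1220) * 100
= 0.0762295082 * 100
= 7.623%

7.623%


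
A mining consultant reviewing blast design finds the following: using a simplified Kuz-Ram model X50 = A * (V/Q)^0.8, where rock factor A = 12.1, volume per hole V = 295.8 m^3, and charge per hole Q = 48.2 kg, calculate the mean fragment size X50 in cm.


Compute V/Q:
V/Q = 295.8 / 48.2 = 6.136929461
Raise to the power 0.8:
(V/Q)^0.8 = 6.136929461^0.8 = 4.2693416
Multiply by A:
X50 = 12.1 * 4.2693416
= 51.659 cm

51.659 cm


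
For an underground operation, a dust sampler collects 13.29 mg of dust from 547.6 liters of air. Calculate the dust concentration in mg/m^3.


24.2695 mg/m^3

Convert liters to m^3: 1 m^3 = 1000 L
Concentration = mass / volume * 1000
= 13.29 / 547.6 * 1000
= 0.02426953981 * 1000
= 24.2695 mg/m^3


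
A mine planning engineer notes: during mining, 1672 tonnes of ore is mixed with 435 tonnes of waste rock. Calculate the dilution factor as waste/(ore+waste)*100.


20.6455%

Total material = ore + waste
= 1672 + 435 = 2107 tonnes
Dilution = waste / total * 100
= 435 / 2107 * 100
= 0.2064546749 * 100
= 20.6455%


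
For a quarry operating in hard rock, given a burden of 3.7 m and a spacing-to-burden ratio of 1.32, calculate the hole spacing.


4.884 m

Spacing = burden * ratio
= 3.7 * 1.32
= 4.884 m


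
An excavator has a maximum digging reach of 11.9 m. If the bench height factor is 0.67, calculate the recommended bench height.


Bench height = reach * factor
= 11.9 * 0.67
= 7.973 m

7.973 m


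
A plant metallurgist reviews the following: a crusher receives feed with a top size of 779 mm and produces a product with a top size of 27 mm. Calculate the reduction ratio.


Reduction ratio = feed size / product size
= 779 / 27
= 28.8519

28.8519


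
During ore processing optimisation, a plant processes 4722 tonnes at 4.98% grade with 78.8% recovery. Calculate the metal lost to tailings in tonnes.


Total metal in feed:
= 4722 * 4.98 / 100 = 235.1556 tonnes
Metal recovered:
= 235.1556 * 78.8 / 100 = 185.3026128 tonnes
Metal lost to tailings:
= 235.1556 - 185.3026128
= 49.853 tonnes

49.853 tonnes


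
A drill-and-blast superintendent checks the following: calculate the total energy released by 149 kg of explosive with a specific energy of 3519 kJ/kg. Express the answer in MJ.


Energy = mass * specific_energy / 1000
= 149 * 3519 / 1000
= 524331 / 1000
= 524.331 MJ

524.331 MJ


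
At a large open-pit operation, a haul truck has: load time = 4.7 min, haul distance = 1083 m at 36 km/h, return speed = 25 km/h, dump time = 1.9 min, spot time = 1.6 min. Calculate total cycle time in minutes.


Convert haul speed to m/min: 36 * 1000/60 = 600 m/min
Haul time = 1083 / 600 = 1.805 min
Convert return speed to m/min: 25 * 1000/60 = 416.6666667 m/min
Return time = 1083 / 416.6666667 = 2.5992 min
Total cycle time:
= 4.7 + 1.805 + 1.9 + 2.5992 + 1.6
= 12.6042 min

12.6042 min


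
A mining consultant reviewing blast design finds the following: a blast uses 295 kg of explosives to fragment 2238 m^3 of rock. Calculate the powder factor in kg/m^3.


Powder factor = explosive mass / rock volume
= 295 / 2238
= 0.1318 kg/m^3

0.1318 kg/m^3


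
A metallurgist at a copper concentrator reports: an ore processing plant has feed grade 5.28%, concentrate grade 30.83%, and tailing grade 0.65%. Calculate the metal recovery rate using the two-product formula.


Using the two-product formula:
R = 100 * c * (f - t) / (f * (c - t))
Numerator = 100 * 30.83 * (5.28 - 0.65)
= 100 * 30.83 * 4.63
= 14274.29
Denominator = 5.28 * (30.83 - 0.65)
= 5.28 * 30.18
= 159.3504
R = 14274.29 / 159.3504
= 89.578%

89.578%


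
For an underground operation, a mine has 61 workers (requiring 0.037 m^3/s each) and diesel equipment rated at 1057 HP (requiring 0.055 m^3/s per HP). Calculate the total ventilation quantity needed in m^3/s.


60.392 m^3/s

Airflow for workers:
Q_people = 61 * 0.037 = 2.257 m^3/s
Airflow for diesel equipment:
Q_diesel = 1057 * 0.055 = 58.135 m^3/s
Total ventilation:
Q_total = 2.257 + 58.135
= 60.392 m^3/s


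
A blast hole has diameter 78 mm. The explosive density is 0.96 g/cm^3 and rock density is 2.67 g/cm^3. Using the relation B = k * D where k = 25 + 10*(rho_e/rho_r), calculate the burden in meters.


First, compute k:
rho_e / rho_r = 0.96 / 2.67 = 0.3595505618
k = 25 + 10 * 0.3595505618 = 28.59550562
Then, compute burden:
B = k * D / 1000 = 28.59550562 * 78 / 1000
= 2230.449438 / 1000
= 2.2304 m

2.2304 m


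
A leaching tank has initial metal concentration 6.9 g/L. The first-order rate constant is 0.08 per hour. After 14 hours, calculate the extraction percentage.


67.372%

Compute the exponent:
-k * t = -0.08 * 14 = -1.12
Remaining concentration:
C = 6.9 * exp(-1.12)
= 6.9 * 0.3262797946
= 2.251330583 g/L
Extracted = 6.9 - 2.251330583 = 4.648669417 g/L
Extraction % = 4.648669417 / 6.9 * 100
= 67.372%


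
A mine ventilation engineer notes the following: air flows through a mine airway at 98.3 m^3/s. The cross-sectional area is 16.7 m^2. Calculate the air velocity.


5.8862 m/s

Velocity = flow rate / cross-sectional area
= 98.3 / 16.7
= 5.8862 m/s


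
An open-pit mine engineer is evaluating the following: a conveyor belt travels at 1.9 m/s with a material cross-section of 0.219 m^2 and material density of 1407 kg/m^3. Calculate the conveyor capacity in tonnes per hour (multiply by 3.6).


Volumetric flow = speed * area
= 1.9 * 0.219 = 0.4161 m^3/s
Mass flow = volumetric * density
= 0.4161 * 1407 = 585.4527 kg/s
Convert to t/h: multiply by 3.6
Capacity = 585.4527 * 3.6
= 2107.6297 t/h

2107.6297 t/h


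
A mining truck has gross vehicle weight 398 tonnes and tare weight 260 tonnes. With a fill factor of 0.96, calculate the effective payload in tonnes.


Maximum payload = gross - tare
= 398 - 260 = 138 tonnes
Effective payload = max payload * fill factor
= 138 * 0.96
= 132.48 tonnes

132.48 tonnes


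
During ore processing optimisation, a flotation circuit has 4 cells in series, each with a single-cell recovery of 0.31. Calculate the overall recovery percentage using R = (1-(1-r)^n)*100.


77.3329%

Complement of single-cell recovery:
1 - r = 1 - 0.31 = 0.69
Raise to power n:
(1 - r)^4 = 0.69^4 = 0.22667121
Overall recovery:
R = (1 - 0.22667121) * 100
= 77.3329%


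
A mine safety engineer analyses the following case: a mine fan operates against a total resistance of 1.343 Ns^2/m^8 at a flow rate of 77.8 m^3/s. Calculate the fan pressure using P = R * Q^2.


8128.9641 Pa

Compute Q^2:
Q^2 = 77.8^2 = 6052.84
Compute pressure:
P = R * Q^2 = 1.343 * 6052.84
= 8128.9641 Pa


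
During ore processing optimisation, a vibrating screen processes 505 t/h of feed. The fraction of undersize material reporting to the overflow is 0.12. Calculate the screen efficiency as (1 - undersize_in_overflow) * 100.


Screen efficiency = (1 - fraction of undersize in overflow) * 100
= (1 - 0.12) * 100
= 0.88 * 100
= 88.0%

88.0%


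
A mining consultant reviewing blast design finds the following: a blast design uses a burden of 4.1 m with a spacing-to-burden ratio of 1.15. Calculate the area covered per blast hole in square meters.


First, find the spacing:
Spacing = burden * ratio = 4.1 * 1.15
= 4.715 m
Then, calculate the area:
Area = burden * spacing = 4.1 * 4.715
= 19.3315 m^2

19.3315 m^2


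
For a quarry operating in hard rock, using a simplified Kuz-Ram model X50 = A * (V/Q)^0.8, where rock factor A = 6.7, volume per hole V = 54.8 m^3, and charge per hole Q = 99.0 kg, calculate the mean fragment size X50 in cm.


Compute V/Q:
V/Q = 54.8 / 99.0 = 0.5535353535
Raise to the power 0.8:
(V/Q)^0.8 = 0.5535353535^0.8 = 0.6230405183
Multiply by A:
X50 = 6.7 * 0.6230405183
= 4.1744 cm

4.1744 cm


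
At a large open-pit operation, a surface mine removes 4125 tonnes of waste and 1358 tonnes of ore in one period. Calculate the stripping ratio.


Stripping ratio = waste tonnage / ore tonnage
= 4125 / 1358
= 3.0376

3.0376


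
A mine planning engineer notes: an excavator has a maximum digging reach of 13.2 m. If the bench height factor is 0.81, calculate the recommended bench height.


10.692 m

Bench height = reach * factor
= 13.2 * 0.81
= 10.692 m


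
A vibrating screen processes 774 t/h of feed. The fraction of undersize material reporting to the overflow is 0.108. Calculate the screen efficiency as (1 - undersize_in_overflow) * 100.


89.2%

Screen efficiency = (1 - fraction of undersize in overflow) * 100
= (1 - 0.108) * 100
= 0.892 * 100
= 89.2%


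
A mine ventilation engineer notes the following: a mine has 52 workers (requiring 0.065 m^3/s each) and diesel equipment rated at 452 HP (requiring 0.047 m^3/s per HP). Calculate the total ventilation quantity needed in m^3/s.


24.624 m^3/s

Airflow for workers:
Q_people = 52 * 0.065 = 3.38 m^3/s
Airflow for diesel equipment:
Q_diesel = 452 * 0.047 = 21.244 m^3/s
Total ventilation:
Q_total = 3.38 + 21.244
= 24.624 m^3/s


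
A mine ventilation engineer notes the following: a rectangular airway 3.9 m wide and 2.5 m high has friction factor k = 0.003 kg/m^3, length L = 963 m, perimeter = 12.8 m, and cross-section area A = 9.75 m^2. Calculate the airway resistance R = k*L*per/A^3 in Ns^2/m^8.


0.0399 Ns^2/m^8

Compute the numerator:
k * L * per = 0.003 * 963 * 12.8
= 36.9792
Compute the denominator:
A^3 = 9.75^3 = 926.859375
Resistance:
R = 36.9792 / 926.859375
= 0.0399 Ns^2/m^8


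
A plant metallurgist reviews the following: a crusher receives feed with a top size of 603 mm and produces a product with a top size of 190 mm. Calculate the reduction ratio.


Reduction ratio = feed size / product size
= 603 / 190
= 3.1737

3.1737


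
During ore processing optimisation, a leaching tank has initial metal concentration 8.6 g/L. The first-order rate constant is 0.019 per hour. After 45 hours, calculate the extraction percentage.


57.4717%

Compute the exponent:
-k * t = -0.019 * 45 = -0.855
Remaining concentration:
C = 8.6 * exp(-0.855)
= 8.6 * 0.4252831911
= 3.657435443 g/L
Extracted = 8.6 - 3.657435443 = 4.942564557 g/L
Extraction % = 4.942564557 / 8.6 * 100
= 57.4717%


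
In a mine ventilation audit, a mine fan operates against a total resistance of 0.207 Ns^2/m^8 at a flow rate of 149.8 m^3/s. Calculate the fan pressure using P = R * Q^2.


4645.0883 Pa

Compute Q^2:
Q^2 = 149.8^2 = 22440.04
Compute pressure:
P = R * Q^2 = 0.207 * 22440.04
= 4645.0883 Pa


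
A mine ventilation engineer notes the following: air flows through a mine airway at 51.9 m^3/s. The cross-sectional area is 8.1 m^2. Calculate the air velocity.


Velocity = flow rate / cross-sectional area
= 51.9 / 8.1
= 6.4074 m/s

6.4074 m/s


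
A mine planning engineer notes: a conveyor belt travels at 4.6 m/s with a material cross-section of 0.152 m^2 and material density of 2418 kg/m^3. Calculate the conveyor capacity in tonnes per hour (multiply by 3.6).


Volumetric flow = speed * area
= 4.6 * 0.152 = 0.6992 m^3/s
Mass flow = volumetric * density
= 0.6992 * 2418 = 1690.6656 kg/s
Convert to t/h: multiply by 3.6
Capacity = 1690.6656 * 3.6
= 6086.3962 t/h

6086.3962 t/h


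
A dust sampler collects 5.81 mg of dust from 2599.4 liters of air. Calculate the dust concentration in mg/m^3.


2.2351 mg/m^3

Convert liters to m^3: 1 m^3 = 1000 L
Concentration = mass / volume * 1000
= 5.81 / 2599.4 * 1000
= 0.002235131184 * 1000
= 2.2351 mg/m^3


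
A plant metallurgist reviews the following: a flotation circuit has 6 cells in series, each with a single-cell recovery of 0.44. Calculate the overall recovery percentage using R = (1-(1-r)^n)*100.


Complement of single-cell recovery:
1 - r = 1 - 0.44 = 0.56
Raise to power n:
(1 - r)^6 = 0.56^6 = 0.03084097946
Overall recovery:
R = (1 - 0.03084097946) * 100
= 96.9159%

96.9159%


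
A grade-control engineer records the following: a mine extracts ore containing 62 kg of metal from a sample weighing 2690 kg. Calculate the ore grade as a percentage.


2.3048%

Ore grade = (metal mass / ore mass) * 100
= (62 / 2690) * 100
= 0.02304832714 * 100
= 2.3048%


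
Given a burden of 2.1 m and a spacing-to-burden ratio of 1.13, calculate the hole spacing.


Spacing = burden * ratio
= 2.1 * 1.13
= 2.373 m

2.373 m


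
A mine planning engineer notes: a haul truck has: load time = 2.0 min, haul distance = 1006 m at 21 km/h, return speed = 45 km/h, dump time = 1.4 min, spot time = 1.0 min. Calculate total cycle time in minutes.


8.6156 min

Convert haul speed to m/min: 21 * 1000/60 = 350 m/min
Haul time = 1006 / 350 = 2.874285714 min
Convert return speed to m/min: 45 * 1000/60 = 750 m/min
Return time = 1006 / 750 = 1.341333333 min
Total cycle time:
= 2.0 + 2.874285714 + 1.4 + 1.341333333 + 1.0
= 8.6156 min


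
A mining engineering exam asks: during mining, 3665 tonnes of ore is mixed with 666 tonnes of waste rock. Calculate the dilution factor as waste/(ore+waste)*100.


15.3775%

Total material = ore + waste
= 3665 + 666 = 4331 tonnes
Dilution = waste / total * 100
= 666 / 4331 * 100
= 0.1537751097 * 100
= 15.3775%


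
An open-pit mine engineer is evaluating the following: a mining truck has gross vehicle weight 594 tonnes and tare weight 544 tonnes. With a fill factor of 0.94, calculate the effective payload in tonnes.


Maximum payload = gross - tare
= 594 - 544 = 50 tonnes
Effective payload = max payload * fill factor
= 50 * 0.94
= 47.0 tonnes

47.0 tonnes


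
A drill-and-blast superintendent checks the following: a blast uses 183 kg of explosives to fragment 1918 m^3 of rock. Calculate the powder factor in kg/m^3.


Powder factor = explosive mass / rock volume
= 183 / 1918
= 0.0954 kg/m^3

0.0954 kg/m^3


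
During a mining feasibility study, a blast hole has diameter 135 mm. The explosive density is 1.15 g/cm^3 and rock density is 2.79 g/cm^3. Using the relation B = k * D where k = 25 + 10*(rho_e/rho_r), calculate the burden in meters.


First, compute k:
rho_e / rho_r = 1.15 / 2.79 = 0.4121863799
k = 25 + 10 * 0.4121863799 = 29.1218638
Then, compute burden:
B = k * D / 1000 = 29.1218638 * 135 / 1000
= 3931.451613 / 1000
= 3.9315 m

3.9315 m


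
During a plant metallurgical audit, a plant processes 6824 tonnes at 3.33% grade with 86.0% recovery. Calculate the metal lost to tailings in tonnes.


Total metal in feed:
= 6824 * 3.33 / 100 = 227.2392 tonnes
Metal recovered:
= 227.2392 * 86.0 / 100 = 195.425712 tonnes
Metal lost to tailings:
= 227.2392 - 195.425712
= 31.8135 tonnes

31.8135 tonnes


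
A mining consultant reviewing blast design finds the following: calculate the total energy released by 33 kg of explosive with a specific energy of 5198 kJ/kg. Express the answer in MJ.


Energy = mass * specific_energy / 1000
= 33 * 5198 / 1000
= 171534 / 1000
= 171.534 MJ

171.534 MJ


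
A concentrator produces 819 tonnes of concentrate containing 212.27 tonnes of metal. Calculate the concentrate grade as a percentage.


Grade = (metal in concentrate / concentrate mass) * 100
= (212.27 / 819) * 100
= 0.2591819292 * 100
= 25.9182%

25.9182%


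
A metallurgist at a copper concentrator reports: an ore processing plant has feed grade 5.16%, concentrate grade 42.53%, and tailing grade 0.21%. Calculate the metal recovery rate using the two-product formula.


Using the two-product formula:
R = 100 * c * (f - t) / (f * (c - t))
Numerator = 100 * 42.53 * (5.16 - 0.21)
= 100 * 42.53 * 4.95
= 21052.35
Denominator = 5.16 * (42.53 - 0.21)
= 5.16 * 42.32
= 218.3712
R = 21052.35 / 218.3712
= 96.4063%

96.4063%


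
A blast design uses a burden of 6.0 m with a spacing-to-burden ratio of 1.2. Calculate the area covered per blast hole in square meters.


43.2 m^2

First, find the spacing:
Spacing = burden * ratio = 6.0 * 1.2
= 7.2 m
Then, calculate the area:
Area = burden * spacing = 6.0 * 7.2
= 43.2 m^2


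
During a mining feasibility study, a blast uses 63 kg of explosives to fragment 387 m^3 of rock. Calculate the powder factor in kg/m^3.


Powder factor = explosive mass / rock volume
= 63 / 387
= 0.1628 kg/m^3

0.1628 kg/m^3


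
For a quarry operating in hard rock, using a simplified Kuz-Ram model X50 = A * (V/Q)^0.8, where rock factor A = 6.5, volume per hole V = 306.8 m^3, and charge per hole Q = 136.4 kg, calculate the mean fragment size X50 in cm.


12.4321 cm

Compute V/Q:
V/Q = 306.8 / 136.4 = 2.249266862
Raise to the power 0.8:
(V/Q)^0.8 = 2.249266862^0.8 = 1.912638035
Multiply by A:
X50 = 6.5 * 1.912638035
= 12.4321 cm


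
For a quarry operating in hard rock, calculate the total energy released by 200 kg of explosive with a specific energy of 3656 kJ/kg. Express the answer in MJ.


Energy = mass * specific_energy / 1000
= 200 * 3656 / 1000
= 731200 / 1000
= 731.2 MJ

731.2 MJ


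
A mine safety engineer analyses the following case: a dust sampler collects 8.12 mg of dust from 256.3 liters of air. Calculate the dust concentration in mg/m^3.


Convert liters to m^3: 1 m^3 = 1000 L
Concentration = mass / volume * 1000
= 8.12 / 256.3 * 1000
= 0.0316816231 * 1000
= 31.6816 mg/m^3

31.6816 mg/m^3


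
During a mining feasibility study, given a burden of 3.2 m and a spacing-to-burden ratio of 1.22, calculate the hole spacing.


Spacing = burden * ratio
= 3.2 * 1.22
= 3.904 m

3.904 m


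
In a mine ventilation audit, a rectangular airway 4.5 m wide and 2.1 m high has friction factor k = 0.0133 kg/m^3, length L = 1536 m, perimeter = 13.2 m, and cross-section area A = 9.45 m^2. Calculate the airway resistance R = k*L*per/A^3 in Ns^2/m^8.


0.3195 Ns^2/m^8

Compute the numerator:
k * L * per = 0.0133 * 1536 * 13.2
= 269.66016
Compute the denominator:
A^3 = 9.45^3 = 843.908625
Resistance:
R = 269.66016 / 843.908625
= 0.3195 Ns^2/m^8


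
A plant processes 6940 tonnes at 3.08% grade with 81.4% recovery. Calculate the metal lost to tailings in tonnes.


Total metal in feed:
= 6940 * 3.08 / 100 = 213.752 tonnes
Metal recovered:
= 213.752 * 81.4 / 100 = 173.994128 tonnes
Metal lost to tailings:
= 213.752 - 173.994128
= 39.7579 tonnes

39.7579 tonnes


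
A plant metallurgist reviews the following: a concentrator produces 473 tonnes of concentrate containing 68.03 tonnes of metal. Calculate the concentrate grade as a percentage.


Grade = (metal in concentrate / concentrate mass) * 100
= (68.03 / 473) * 100
= 0.1438266385 * 100
= 14.3827%

14.3827%


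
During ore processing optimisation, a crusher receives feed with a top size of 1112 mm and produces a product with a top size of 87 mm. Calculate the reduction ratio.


Reduction ratio = feed size / product size
= 1112 / 87
= 12.7816

12.7816


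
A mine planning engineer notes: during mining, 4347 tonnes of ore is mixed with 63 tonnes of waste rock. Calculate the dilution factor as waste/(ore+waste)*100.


1.4286%

Total material = ore + waste
= 4347 + 63 = 4410 tonnes
Dilution = waste / total * 100
= 63 / 4410 * 100
= 0.01428571429 * 100
= 1.4286%


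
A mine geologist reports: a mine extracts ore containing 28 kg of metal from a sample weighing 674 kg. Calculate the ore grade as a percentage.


4.1543%

Ore grade = (metal mass / ore mass) * 100
= (28 / 674) * 100
= 0.04154302671 * 100
= 4.1543%


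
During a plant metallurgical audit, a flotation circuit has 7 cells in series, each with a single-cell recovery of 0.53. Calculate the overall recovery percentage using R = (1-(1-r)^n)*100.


Complement of single-cell recovery:
1 - r = 1 - 0.53 = 0.47
Raise to power n:
(1 - r)^7 = 0.47^7 = 0.005066231205
Overall recovery:
R = (1 - 0.005066231205) * 100
= 99.4934%

99.4934%


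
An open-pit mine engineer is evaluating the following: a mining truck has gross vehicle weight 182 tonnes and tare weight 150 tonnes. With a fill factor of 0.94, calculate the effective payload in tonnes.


30.08 tonnes

Maximum payload = gross - tare
= 182 - 150 = 32 tonnes
Effective payload = max payload * fill factor
= 32 * 0.94
= 30.08 tonnes


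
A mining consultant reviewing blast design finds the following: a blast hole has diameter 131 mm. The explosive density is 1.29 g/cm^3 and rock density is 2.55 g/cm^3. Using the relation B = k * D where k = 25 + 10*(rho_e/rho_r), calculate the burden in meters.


First, compute k:
rho_e / rho_r = 1.29 / 2.55 = 0.5058823529
k = 25 + 10 * 0.5058823529 = 30.05882353
Then, compute burden:
B = k * D / 1000 = 30.05882353 * 131 / 1000
= 3937.705882 / 1000
= 3.9377 m

3.9377 m


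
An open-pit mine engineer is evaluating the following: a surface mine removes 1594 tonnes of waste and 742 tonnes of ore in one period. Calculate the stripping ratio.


Stripping ratio = waste tonnage / ore tonnage
= 1594 / 742
= 2.1482

2.1482


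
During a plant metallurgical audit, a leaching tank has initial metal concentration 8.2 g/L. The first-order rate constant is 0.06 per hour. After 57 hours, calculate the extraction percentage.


Compute the exponent:
-k * t = -0.06 * 57 = -3.42
Remaining concentration:
C = 8.2 * exp(-3.42)
= 8.2 * 0.03271243494
= 0.2682419665 g/L
Extracted = 8.2 - 0.2682419665 = 7.931758034 g/L
Extraction % = 7.931758034 / 8.2 * 100
= 96.7288%

96.7288%


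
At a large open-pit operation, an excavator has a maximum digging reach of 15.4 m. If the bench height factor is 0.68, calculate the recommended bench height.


10.472 m

Bench height = reach * factor
= 15.4 * 0.68
= 10.472 m


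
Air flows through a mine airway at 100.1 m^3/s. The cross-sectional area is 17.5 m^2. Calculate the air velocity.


Velocity = flow rate / cross-sectional area
= 100.1 / 17.5
= 5.72 m/s

5.72 m/s


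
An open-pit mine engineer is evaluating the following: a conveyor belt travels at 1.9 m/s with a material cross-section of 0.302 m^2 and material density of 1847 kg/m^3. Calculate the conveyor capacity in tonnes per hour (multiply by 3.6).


3815.311 t/h

Volumetric flow = speed * area
= 1.9 * 0.302 = 0.5738 m^3/s
Mass flow = volumetric * density
= 0.5738 * 1847 = 1059.8086 kg/s
Convert to t/h: multiply by 3.6
Capacity = 1059.8086 * 3.6
= 3815.311 t/h


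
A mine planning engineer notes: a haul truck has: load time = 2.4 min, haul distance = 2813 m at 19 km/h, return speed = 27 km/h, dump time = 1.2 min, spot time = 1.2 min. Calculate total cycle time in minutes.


Convert haul speed to m/min: 19 * 1000/60 = 316.6666667 m/min
Haul time = 2813 / 316.6666667 = 8.883157895 min
Convert return speed to m/min: 27 * 1000/60 = 450 m/min
Return time = 2813 / 450 = 6.251111111 min
Total cycle time:
= 2.4 + 8.883157895 + 1.2 + 6.251111111 + 1.2
= 19.9343 min

19.9343 min


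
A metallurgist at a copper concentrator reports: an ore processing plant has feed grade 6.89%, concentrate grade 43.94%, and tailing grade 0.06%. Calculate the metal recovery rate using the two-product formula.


99.2647%

Using the two-product formula:
R = 100 * c * (f - t) / (f * (c - t))
Numerator = 100 * 43.94 * (6.89 - 0.06)
= 100 * 43.94 * 6.83
= 30011.02
Denominator = 6.89 * (43.94 - 0.06)
= 6.89 * 43.88
= 302.3332
R = 30011.02 / 302.3332
= 99.2647%


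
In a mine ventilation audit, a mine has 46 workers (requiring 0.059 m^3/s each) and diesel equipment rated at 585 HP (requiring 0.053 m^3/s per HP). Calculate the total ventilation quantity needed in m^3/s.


Airflow for workers:
Q_people = 46 * 0.059 = 2.714 m^3/s
Airflow for diesel equipment:
Q_diesel = 585 * 0.053 = 31.005 m^3/s
Total ventilation:
Q_total = 2.714 + 31.005
= 33.719 m^3/s

33.719 m^3/s


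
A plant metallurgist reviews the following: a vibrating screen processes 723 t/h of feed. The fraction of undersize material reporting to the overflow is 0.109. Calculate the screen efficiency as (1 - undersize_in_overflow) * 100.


89.1%

Screen efficiency = (1 - fraction of undersize in overflow) * 100
= (1 - 0.109) * 100
= 0.891 * 100
= 89.1%
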